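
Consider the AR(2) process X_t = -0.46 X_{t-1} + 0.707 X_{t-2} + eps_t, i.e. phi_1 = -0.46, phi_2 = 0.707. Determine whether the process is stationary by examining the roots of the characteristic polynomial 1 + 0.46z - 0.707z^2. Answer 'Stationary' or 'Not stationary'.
\text{Not stationary}

The AR(p) characteristic polynomial is P(z) = 1 + 0.46z - 0.707z^2.
Stationarity requires all roots to lie outside the unit circle, i.e. |z| > 1 for every root.
Set 1 + (0.46) z + (-0.707) z^2 = 0, i.e. a z^2 + b z + c = 0 with a = -0.707, b = 0.46, c = 1.
Discriminant D = b^2 - 4ac = (0.46)^2 - 4*(-0.707)*1 = 0.2116 - (-2.828) = 3.0396.
D >= 0, so the roots are real: z = (-b +/- sqrt(D)) / (2a) = (-0.46 +/- 1.743445) / (-1.414).
  z_1 = (-0.46 + 1.743445) / (-1.414) = -0.9077,   |z_1| = 0.9077.
  z_2 = (-0.46 - 1.743445) / (-1.414) = 1.5583,   |z_2| = 1.5583.
Moduli of all roots: 0.9077, 1.5583.
All moduli strictly greater than 1? No.
Verdict: Not stationary.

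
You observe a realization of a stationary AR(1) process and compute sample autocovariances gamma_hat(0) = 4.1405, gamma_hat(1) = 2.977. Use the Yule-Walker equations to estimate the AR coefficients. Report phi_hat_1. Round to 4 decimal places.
\hat\phi_{1} = 0.7190

The Yule-Walker equations for an AR(p) process read, in matrix form,
  Gamma_p phi = r_p,   with   (Gamma_p)_{ij} = gamma(|i - j|),
                       (r_p)_i = gamma(i),   i,j = 1..p.
Substitute the sample gammas (Toeplitz matrix and right-hand side of size 1):
  Gamma_p = [[4.1405]]
  r_p     = [2.977]
With p = 1 this is the single equation gamma(0) phi_1 = gamma(1):
  phi_hat_1 = gamma(1) / gamma(0) = 2.977 / 4.1405 = 0.7190.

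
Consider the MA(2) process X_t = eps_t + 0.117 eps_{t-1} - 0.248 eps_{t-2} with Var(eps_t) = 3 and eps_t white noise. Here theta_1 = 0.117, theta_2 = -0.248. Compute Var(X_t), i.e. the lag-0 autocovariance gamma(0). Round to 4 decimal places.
\gamma(0) = 3.2256

For an MA(q) process X_t = eps_t + sum_i theta_i eps_{t-i} with
Var(eps_t) = sigma^2, the variance is
  gamma(0) = sigma^2 * (1 + sum_i theta_i^2).
  sum_i theta_i^2 = (0.117)^2 + (-0.248)^2 = 0.013689 + 0.061504 = 0.075193.
  gamma(0) = 3 * (1 + 0.075193) = 3 * 1.075193 = 3.225579, which rounds to 3.2256.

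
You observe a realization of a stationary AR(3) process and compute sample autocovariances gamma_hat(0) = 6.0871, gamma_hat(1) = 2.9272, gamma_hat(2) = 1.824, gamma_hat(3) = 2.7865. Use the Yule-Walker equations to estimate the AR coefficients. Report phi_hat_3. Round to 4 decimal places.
\hat\phi_{3} = 0.3720

The Yule-Walker equations for an AR(p) process read, in matrix form,
  Gamma_p phi = r_p,   with   (Gamma_p)_{ij} = gamma(|i - j|),
                       (r_p)_i = gamma(i),   i,j = 1..p.
Substitute the sample gammas (Toeplitz matrix and right-hand side of size 3):
  Gamma_p = [[6.0871, 2.9272, 1.824], [2.9272, 6.0871, 2.9272], [1.824, 2.9272, 6.0871]]
  r_p     = [2.9272, 1.824, 2.7865]
Written out (R1..R3):
  (R1) 6.0871 phi_1 + 2.9272 phi_2 + 1.824 phi_3 = 2.9272
  (R2) 2.9272 phi_1 + 6.0871 phi_2 + 2.9272 phi_3 = 1.824
  (R3) 1.824 phi_1 + 2.9272 phi_2 + 6.0871 phi_3 = 2.7865
Gaussian elimination:
  R2 <- R2 - (2.9272/6.0871) R1 = R2 - (0.480886) R1:  4.679451 phi_2 + 2.050064 phi_3 = 0.416351
  R3 <- R3 - (1.824/6.0871) R1 = R3 - (0.29965) R1:  2.050064 phi_2 + 5.540538 phi_3 = 1.909364
  R3 <- R3 - (2.050064/4.679451) R2 = R3 - (0.438099) R2:  4.642407 phi_3 = 1.726961
Back-substitution:
  phi_hat_3 = 1.726961 / 4.642407 = 0.371997
  phi_hat_2 = (0.416351 - (2.050064)(0.371997)) / 4.679451 = -0.073997
  phi_hat_1 = (2.9272 - (2.9272)(-0.073997) - (1.824)(0.371997)) / 6.0871 = 0.405001
So phi_hat = [0.4050, -0.0740, 0.3720].
Therefore phi_hat_3 = 0.3720.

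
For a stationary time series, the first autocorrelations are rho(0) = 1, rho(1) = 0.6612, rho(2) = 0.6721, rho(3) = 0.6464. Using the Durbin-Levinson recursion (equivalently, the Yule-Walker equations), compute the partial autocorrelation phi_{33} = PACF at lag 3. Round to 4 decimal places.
\phi_{33} = 0.2399

The PACF at lag k is phi_{kk}, the last component of the solution
to the Yule-Walker system G_k phi = r_k where
  (G_k)_{ij} = rho(|i - j|), (r_k)_i = rho(i), i,j = 1..k.
Equivalently, Durbin-Levinson gives phi_{kk} iteratively:
  phi_{11} = rho(1)
  phi_{kk} = [rho(k) - sum_{j=1..k-1} phi_{k-1,j} rho(k-j)]
            / [1 - sum_{j=1..k-1} phi_{k-1,j} rho(j)],
  phi_{k,j} = phi_{k-1,j} - phi_{kk} phi_{k-1,k-j},  j = 1..k-1.
Step k = 1:
  phi_11 = rho(1) = 0.6612.
Step k = 2:
  phi_22 = [rho(2) - phi_11 rho(1)] / [1 - phi_11 rho(1)] = [0.6721 - (0.6612)(0.6612)] / [1 - (0.6612)(0.6612)]
         = 0.23491456 / 0.56281456 = 0.417392.
  Update: phi_21 = phi_11 - phi_22 phi_11 = 0.6612 - (0.417392)(0.6612) = 0.38522.
Step k = 3:
  phi_33 = [rho(3) - phi_21 rho(2) - phi_22 rho(1)] / [1 - phi_21 rho(1) - phi_22 rho(2)]
    numerator   = 0.6464 - (0.38522)(0.6721) - (0.417392)(0.6612) = 0.11151367
    denominator = 1 - (0.38522)(0.6612) - (0.417392)(0.6721) = 0.46476299
  phi_33 = 0.11151367 / 0.46476299 = 0.2399.
Therefore phi_{33} = 0.2399.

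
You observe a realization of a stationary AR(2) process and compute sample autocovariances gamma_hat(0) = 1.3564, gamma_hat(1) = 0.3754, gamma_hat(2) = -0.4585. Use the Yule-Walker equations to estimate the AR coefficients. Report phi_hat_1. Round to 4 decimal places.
\hat\phi_{1} = 0.4010

The Yule-Walker equations for an AR(p) process read, in matrix form,
  Gamma_p phi = r_p,   with   (Gamma_p)_{ij} = gamma(|i - j|),
                       (r_p)_i = gamma(i),   i,j = 1..p.
Substitute the sample gammas (Toeplitz matrix and right-hand side of size 2):
  Gamma_p = [[1.3564, 0.3754], [0.3754, 1.3564]]
  r_p     = [0.3754, -0.4585]
Written out:
  1.3564 phi_1 + 0.3754 phi_2 = 0.3754
  0.3754 phi_1 + 1.3564 phi_2 = -0.4585
Solve by Cramer's rule:
  det = gamma(0)^2 - gamma(1)^2 = (1.3564)^2 - (0.3754)^2 = 1.83982096 - 0.14092516 = 1.6988958
  phi_hat_1 = [gamma(1) gamma(0) - gamma(1) gamma(2)] / det = [(0.3754)(1.3564) - (0.3754)(-0.4585)] / 1.6988958 = 0.68131346 / 1.6988958 = 0.401
  phi_hat_2 = [gamma(0) gamma(2) - gamma(1)^2] / det = [(1.3564)(-0.4585) - (0.3754)^2] / 1.6988958 = -0.76283456 / 1.6988958 = -0.449
So phi_hat = [0.4010, -0.4490].
Therefore phi_hat_1 = 0.4010.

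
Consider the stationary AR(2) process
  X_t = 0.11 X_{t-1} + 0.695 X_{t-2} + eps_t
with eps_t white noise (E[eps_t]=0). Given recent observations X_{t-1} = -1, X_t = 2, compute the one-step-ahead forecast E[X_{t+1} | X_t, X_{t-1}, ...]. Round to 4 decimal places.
E[X_{t+1} \mid \mathcal F_t] = -0.4750

For an AR(p) model X_t = c + sum_i phi_i X_{t-i} + eps_t, the
one-step-ahead conditional mean is
  E[X_{t+1} | X_t, ...] = c + sum_i phi_i X_{t+1-i}.
Substitute known values:
  E[X_{t+1} | ...] = (0.11) * (2) + (0.695) * (-1)
                   = -0.4750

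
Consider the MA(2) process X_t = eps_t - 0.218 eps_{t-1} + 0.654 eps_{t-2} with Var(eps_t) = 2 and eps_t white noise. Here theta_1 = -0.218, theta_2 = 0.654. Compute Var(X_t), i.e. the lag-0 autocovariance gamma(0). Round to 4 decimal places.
\gamma(0) = 2.9505

For an MA(q) process X_t = eps_t + sum_i theta_i eps_{t-i} with
Var(eps_t) = sigma^2, the variance is
  gamma(0) = sigma^2 * (1 + sum_i theta_i^2).
  sum_i theta_i^2 = (-0.218)^2 + (0.654)^2 = 0.047524 + 0.427716 = 0.47524.
  gamma(0) = 2 * (1 + 0.47524) = 2 * 1.47524 = 2.95048, which rounds to 2.9505.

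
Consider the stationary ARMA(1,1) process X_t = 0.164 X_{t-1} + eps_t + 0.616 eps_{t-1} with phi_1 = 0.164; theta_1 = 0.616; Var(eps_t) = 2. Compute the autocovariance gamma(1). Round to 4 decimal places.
\gamma(1) = 1.7651

Multiply the model equation by X_{t-k} and take expectations. With theta_0 = psi_0 = 1 and psi_j the MA(infinity) weights, this gives
  gamma(k) - sum_i phi_i gamma(k-i) = c_k,
  c_k = sigma^2 * sum_{j=k..q} theta_j psi_{j-k}   (c_k = 0 for k > q),
using gamma(-m) = gamma(m).
psi-weights needed (psi_j = theta_j + sum_i phi_i psi_{j-i}):
  psi_1 = theta_1 + phi_1 = 0.616 + (0.164) = 0.78
Right-hand sides:
  c_0 = sigma^2 (1 + theta_1 psi_1) = 2 * (1 + (0.616)(0.78)) = 2 * 1.48048 = 2.96096
  c_1 = sigma^2 theta_1 = 2 * (0.616) = 1.232
  c_2 = 0
Equations for k = 0 and k = 1 (AR order 1):
  gamma(0) = phi_1 gamma(1) + c_0
  gamma(1) = phi_1 gamma(0) + c_1
Substituting the second into the first: gamma(0) (1 - phi_1^2) = c_0 + phi_1 c_1, so
  gamma(0) = (c_0 + phi_1 c_1) / (1 - phi_1^2) = (2.96096 + (0.164)(1.232)) / (1 - (0.164)^2) = 3.163008 / 0.973104 = 3.250432.
  gamma(1) = phi_1 gamma(0) + c_1 = (0.164)(3.250432) + (1.232) = 1.765071.
Therefore gamma(1) = 1.7651 (to 4 decimal places).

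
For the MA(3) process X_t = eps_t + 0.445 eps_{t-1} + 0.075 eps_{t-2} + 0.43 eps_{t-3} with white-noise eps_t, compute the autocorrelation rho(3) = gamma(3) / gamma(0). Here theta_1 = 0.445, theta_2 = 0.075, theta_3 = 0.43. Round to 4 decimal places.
\rho(3) = 0.3097

For an MA(q) process with theta_0 = 1, the autocovariance is
  gamma(k) = sigma^2 * sum_{i=0..q-k} theta_i * theta_{i+k},
and rho(k) = gamma(k) / gamma(0). Sigma^2 cancels.
  numerator   = (1)*(0.43) = 0.43.
  denominator = (1)^2 + (0.445)^2 + (0.075)^2 + (0.43)^2 = 1.38855.
  rho(3) = 0.43 / 1.38855 = 0.3097.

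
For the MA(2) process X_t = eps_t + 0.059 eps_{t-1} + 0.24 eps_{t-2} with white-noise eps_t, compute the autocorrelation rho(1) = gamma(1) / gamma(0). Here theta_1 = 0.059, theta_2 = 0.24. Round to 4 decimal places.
\rho(1) = 0.0689

For an MA(q) process with theta_0 = 1, the autocovariance is
  gamma(k) = sigma^2 * sum_{i=0..q-k} theta_i * theta_{i+k},
and rho(k) = gamma(k) / gamma(0). Sigma^2 cancels.
  numerator   = (1)*(0.059) + (0.059)*(0.24) = 0.07316.
  denominator = (1)^2 + (0.059)^2 + (0.24)^2 = 1.061081.
  rho(1) = 0.07316 / 1.061081 = 0.0689.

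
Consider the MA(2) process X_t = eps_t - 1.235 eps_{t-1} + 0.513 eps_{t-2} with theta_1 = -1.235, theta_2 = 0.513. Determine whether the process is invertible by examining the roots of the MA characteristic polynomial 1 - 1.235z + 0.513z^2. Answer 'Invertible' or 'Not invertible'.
\text{Invertible}

The MA(q) characteristic polynomial is P(z) = 1 - 1.235z + 0.513z^2.
Invertibility requires all roots to lie outside the unit circle, i.e. |z| > 1 for every root.
Set 1 + (-1.235) z + (0.513) z^2 = 0, i.e. a z^2 + b z + c = 0 with a = 0.513, b = -1.235, c = 1.
Discriminant D = b^2 - 4ac = (-1.235)^2 - 4*(0.513)*1 = 1.525225 - (2.052) = -0.526775.
D < 0, so the roots are the complex-conjugate pair z = (-b +/- i sqrt(-D)) / (2a) = 1.2037 +/- 0.7074i.
For a conjugate pair |z|^2 = z * conj(z) = (product of roots) = c/a = 1/(0.513) = 1.949318, so |z| = sqrt(1.949318) = 1.3962 for both roots.
Moduli of all roots: 1.3962, 1.3962.
All moduli strictly greater than 1? Yes.
Verdict: Invertible.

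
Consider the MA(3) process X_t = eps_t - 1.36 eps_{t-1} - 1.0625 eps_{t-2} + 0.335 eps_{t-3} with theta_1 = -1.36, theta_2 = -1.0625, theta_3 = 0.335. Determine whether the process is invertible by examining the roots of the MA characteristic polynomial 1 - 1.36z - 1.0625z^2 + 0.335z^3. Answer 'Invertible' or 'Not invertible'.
\text{Not invertible}

The MA(q) characteristic polynomial is P(z) = 1 - 1.36z - 1.0625z^2 + 0.335z^3.
Invertibility requires all roots to lie outside the unit circle, i.e. |z| > 1 for every root.
Degree 3: look for a simple real root z0 first, then factor out (1 - z/z0) and solve the remaining quadratic.
Testing z0 = 4: P(4) = 1 + (-1.36)(4) + (-1.0625)(4)^2 + (0.335)(4)^3
  = 1 + (-5.44) + (-17) + (21.44) = 0.  So z_0 = 4 is a root, |z_0| = 4.
Divide out the factor (1 - 0.25 z) = (1 - z/z0) (since 1/z0 = 0.25):
  P(z) = (1 - 0.25 z)(1 + (-1.11) z + (-1.34) z^2)
  [check: z-coef -1.11 - (0.25) = -1.36; z^2-coef -1.34 - (0.25)(-1.11) = -1.0625; z^3-coef -(0.25)(-1.34) = 0.335.]
Remaining roots from the quadratic factor 1 + (-1.11) z + (-1.34) z^2:
  Set 1 + (-1.11) z + (-1.34) z^2 = 0, i.e. a z^2 + b z + c = 0 with a = -1.34, b = -1.11, c = 1.
  Discriminant D = b^2 - 4ac = (-1.11)^2 - 4*(-1.34)*1 = 1.2321 - (-5.36) = 6.5921.
  D >= 0, so the roots are real: z = (-b +/- sqrt(D)) / (2a) = (1.11 +/- 2.567509) / (-2.68).
    z_1 = (1.11 + 2.567509) / (-2.68) = -1.3722,   |z_1| = 1.3722.
    z_2 = (1.11 - 2.567509) / (-2.68) = 0.5438,   |z_2| = 0.5438.
Moduli of all roots: 4.0000, 1.3722, 0.5438.
All moduli strictly greater than 1? No.
Verdict: Not invertible.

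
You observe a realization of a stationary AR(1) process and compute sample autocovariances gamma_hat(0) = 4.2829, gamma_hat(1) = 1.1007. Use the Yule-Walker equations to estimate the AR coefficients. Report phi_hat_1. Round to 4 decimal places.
\hat\phi_{1} = 0.2570

The Yule-Walker equations for an AR(p) process read, in matrix form,
  Gamma_p phi = r_p,   with   (Gamma_p)_{ij} = gamma(|i - j|),
                       (r_p)_i = gamma(i),   i,j = 1..p.
Substitute the sample gammas (Toeplitz matrix and right-hand side of size 1):
  Gamma_p = [[4.2829]]
  r_p     = [1.1007]
With p = 1 this is the single equation gamma(0) phi_1 = gamma(1):
  phi_hat_1 = gamma(1) / gamma(0) = 1.1007 / 4.2829 = 0.2570.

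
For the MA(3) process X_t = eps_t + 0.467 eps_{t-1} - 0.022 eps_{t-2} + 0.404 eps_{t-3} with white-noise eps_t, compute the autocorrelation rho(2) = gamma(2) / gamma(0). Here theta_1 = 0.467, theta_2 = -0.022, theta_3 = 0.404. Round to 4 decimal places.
\rho(2) = 0.1206

For an MA(q) process with theta_0 = 1, the autocovariance is
  gamma(k) = sigma^2 * sum_{i=0..q-k} theta_i * theta_{i+k},
and rho(k) = gamma(k) / gamma(0). Sigma^2 cancels.
  numerator   = (1)*(-0.022) + (0.467)*(0.404) = 0.166668.
  denominator = (1)^2 + (0.467)^2 + (-0.022)^2 + (0.404)^2 = 1.381789.
  rho(2) = 0.166668 / 1.381789 = 0.1206.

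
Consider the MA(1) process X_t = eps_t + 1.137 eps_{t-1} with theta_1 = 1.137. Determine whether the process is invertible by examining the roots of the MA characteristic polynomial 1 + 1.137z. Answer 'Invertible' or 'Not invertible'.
\text{Not invertible}

The MA(q) characteristic polynomial is P(z) = 1 + 1.137z.
Invertibility requires all roots to lie outside the unit circle, i.e. |z| > 1 for every root.
This is linear in z: 1 + (1.137) z = 0  =>  z = -1/(1.137) = -0.879507,  |z| = 0.879507.
Moduli of all roots: 0.8795.
All moduli strictly greater than 1? No.
Verdict: Not invertible.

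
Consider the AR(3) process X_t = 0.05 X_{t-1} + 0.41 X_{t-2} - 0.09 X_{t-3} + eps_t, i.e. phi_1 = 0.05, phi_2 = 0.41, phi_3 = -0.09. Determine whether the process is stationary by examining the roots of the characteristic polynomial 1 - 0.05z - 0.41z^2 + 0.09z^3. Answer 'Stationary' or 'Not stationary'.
\text{Stationary}

The AR(p) characteristic polynomial is P(z) = 1 - 0.05z - 0.41z^2 + 0.09z^3.
Stationarity requires all roots to lie outside the unit circle, i.e. |z| > 1 for every root.
Degree 3: look for a simple real root z0 first, then factor out (1 - z/z0) and solve the remaining quadratic.
Testing z0 = 4: P(4) = 1 + (-0.05)(4) + (-0.41)(4)^2 + (0.09)(4)^3
  = 1 + (-0.2) + (-6.56) + (5.76) = 0.  So z_0 = 4 is a root, |z_0| = 4.
Divide out the factor (1 - 0.25 z) = (1 - z/z0) (since 1/z0 = 0.25):
  P(z) = (1 - 0.25 z)(1 + (0.2) z + (-0.36) z^2)
  [check: z-coef 0.2 - (0.25) = -0.05; z^2-coef -0.36 - (0.25)(0.2) = -0.41; z^3-coef -(0.25)(-0.36) = 0.09.]
Remaining roots from the quadratic factor 1 + (0.2) z + (-0.36) z^2:
  Set 1 + (0.2) z + (-0.36) z^2 = 0, i.e. a z^2 + b z + c = 0 with a = -0.36, b = 0.2, c = 1.
  Discriminant D = b^2 - 4ac = (0.2)^2 - 4*(-0.36)*1 = 0.04 - (-1.44) = 1.48.
  D >= 0, so the roots are real: z = (-b +/- sqrt(D)) / (2a) = (-0.2 +/- 1.216553) / (-0.72).
    z_1 = (-0.2 + 1.216553) / (-0.72) = -1.4119,   |z_1| = 1.4119.
    z_2 = (-0.2 - 1.216553) / (-0.72) = 1.9674,   |z_2| = 1.9674.
Moduli of all roots: 4.0000, 1.4119, 1.9674.
All moduli strictly greater than 1? Yes.
Verdict: Stationary.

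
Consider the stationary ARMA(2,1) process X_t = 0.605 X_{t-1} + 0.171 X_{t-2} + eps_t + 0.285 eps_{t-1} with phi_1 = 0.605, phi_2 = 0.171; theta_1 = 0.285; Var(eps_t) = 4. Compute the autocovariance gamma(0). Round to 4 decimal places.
\gamma(0) = 13.1990

Multiply the model equation by X_{t-k} and take expectations. With theta_0 = psi_0 = 1 and psi_j the MA(infinity) weights, this gives
  gamma(k) - sum_i phi_i gamma(k-i) = c_k,
  c_k = sigma^2 * sum_{j=k..q} theta_j psi_{j-k}   (c_k = 0 for k > q),
using gamma(-m) = gamma(m).
psi-weights needed (psi_j = theta_j + sum_i phi_i psi_{j-i}):
  psi_1 = theta_1 + phi_1 = 0.285 + (0.605) = 0.89
Right-hand sides:
  c_0 = sigma^2 (1 + theta_1 psi_1) = 4 * (1 + (0.285)(0.89)) = 4 * 1.25365 = 5.0146
  c_1 = sigma^2 theta_1 = 4 * (0.285) = 1.14
  c_2 = 0
Equations for k = 0, 1, 2 (AR order 2, c_2 = 0):
  (E0) gamma(0) = phi_1 gamma(1) + phi_2 gamma(2) + c_0
  (E1) gamma(1) = phi_1 gamma(0) + phi_2 gamma(1) + c_1
  (E2) gamma(2) = phi_1 gamma(1) + phi_2 gamma(0)
From (E1): gamma(1) = A gamma(0) + B with
  A = phi_1 / (1 - phi_2) = 0.605 / 0.829 = 0.729795,   B = c_1 / (1 - phi_2) = 1.14 / 0.829 = 1.375151.
Insert (E2) into (E0): gamma(0) (1 - phi_2^2) = phi_1 (1 + phi_2) gamma(1) + c_0.
  phi_1 (1 + phi_2) = (0.605)(1.171) = 0.708455,   1 - phi_2^2 = 0.970759.
Replace gamma(1) by A gamma(0) + B and collect gamma(0):
  gamma(0) [0.970759 - (0.708455)(0.729795)] = (0.708455)(1.375151) + 5.0146
  gamma(0) * 0.453732 = 5.988832
  gamma(0) = 5.988832 / 0.453732 = 13.199049.
Therefore gamma(0) = 13.1990 (to 4 decimal places).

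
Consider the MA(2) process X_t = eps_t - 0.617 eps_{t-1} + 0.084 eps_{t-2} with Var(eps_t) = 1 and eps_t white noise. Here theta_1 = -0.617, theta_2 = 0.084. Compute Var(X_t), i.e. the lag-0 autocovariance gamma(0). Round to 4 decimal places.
\gamma(0) = 1.3877

For an MA(q) process X_t = eps_t + sum_i theta_i eps_{t-i} with
Var(eps_t) = sigma^2, the variance is
  gamma(0) = sigma^2 * (1 + sum_i theta_i^2).
  sum_i theta_i^2 = (-0.617)^2 + (0.084)^2 = 0.380689 + 0.007056 = 0.387745.
  gamma(0) = 1 * (1 + 0.387745) = 1 * 1.387745 = 1.387745, which rounds to 1.3877.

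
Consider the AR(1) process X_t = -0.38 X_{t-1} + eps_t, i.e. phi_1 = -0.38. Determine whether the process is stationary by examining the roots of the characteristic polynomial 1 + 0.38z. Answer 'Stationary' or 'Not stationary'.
\text{Stationary}

The AR(p) characteristic polynomial is P(z) = 1 + 0.38z.
Stationarity requires all roots to lie outside the unit circle, i.e. |z| > 1 for every root.
This is linear in z: 1 + (0.38) z = 0  =>  z = -1/(0.38) = -2.631579,  |z| = 2.631579.
Moduli of all roots: 2.6316.
All moduli strictly greater than 1? Yes.
Verdict: Stationary.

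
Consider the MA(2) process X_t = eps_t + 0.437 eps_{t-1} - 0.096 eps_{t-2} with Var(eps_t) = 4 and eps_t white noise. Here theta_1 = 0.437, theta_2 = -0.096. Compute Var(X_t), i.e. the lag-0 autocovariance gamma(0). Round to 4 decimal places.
\gamma(0) = 4.8007

For an MA(q) process X_t = eps_t + sum_i theta_i eps_{t-i} with
Var(eps_t) = sigma^2, the variance is
  gamma(0) = sigma^2 * (1 + sum_i theta_i^2).
  sum_i theta_i^2 = (0.437)^2 + (-0.096)^2 = 0.190969 + 0.009216 = 0.200185.
  gamma(0) = 4 * (1 + 0.200185) = 4 * 1.200185 = 4.80074, which rounds to 4.8007.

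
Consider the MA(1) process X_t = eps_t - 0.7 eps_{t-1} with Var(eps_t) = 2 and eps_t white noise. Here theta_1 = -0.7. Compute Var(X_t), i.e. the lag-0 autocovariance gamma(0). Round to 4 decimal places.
\gamma(0) = 2.9800

For an MA(q) process X_t = eps_t + sum_i theta_i eps_{t-i} with
Var(eps_t) = sigma^2, the variance is
  gamma(0) = sigma^2 * (1 + sum_i theta_i^2).
  sum_i theta_i^2 = (-0.7)^2 = 0.49.
  gamma(0) = 2 * (1 + 0.49) = 2 * 1.49 = 2.98, which rounds to 2.9800.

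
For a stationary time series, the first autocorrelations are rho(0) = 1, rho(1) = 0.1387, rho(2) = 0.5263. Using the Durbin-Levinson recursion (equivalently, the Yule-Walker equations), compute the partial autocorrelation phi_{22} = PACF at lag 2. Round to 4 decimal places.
\phi_{22} = 0.5170

The PACF at lag k is phi_{kk}, the last component of the solution
to the Yule-Walker system G_k phi = r_k where
  (G_k)_{ij} = rho(|i - j|), (r_k)_i = rho(i), i,j = 1..k.
Equivalently, Durbin-Levinson gives phi_{kk} iteratively:
  phi_{11} = rho(1)
  phi_{kk} = [rho(k) - sum_{j=1..k-1} phi_{k-1,j} rho(k-j)]
            / [1 - sum_{j=1..k-1} phi_{k-1,j} rho(j)],
  phi_{k,j} = phi_{k-1,j} - phi_{kk} phi_{k-1,k-j},  j = 1..k-1.
Step k = 1:
  phi_11 = rho(1) = 0.1387.
Step k = 2:
  phi_22 = [rho(2) - phi_11 rho(1)] / [1 - phi_11 rho(1)] = [0.5263 - (0.1387)(0.1387)] / [1 - (0.1387)(0.1387)]
         = 0.50706231 / 0.98076231 = 0.517.
Therefore phi_{22} = 0.5170.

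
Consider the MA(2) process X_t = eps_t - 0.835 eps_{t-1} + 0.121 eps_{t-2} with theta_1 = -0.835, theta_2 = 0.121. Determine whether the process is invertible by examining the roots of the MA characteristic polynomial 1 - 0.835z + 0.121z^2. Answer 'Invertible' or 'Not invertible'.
\text{Invertible}

The MA(q) characteristic polynomial is P(z) = 1 - 0.835z + 0.121z^2.
Invertibility requires all roots to lie outside the unit circle, i.e. |z| > 1 for every root.
Set 1 + (-0.835) z + (0.121) z^2 = 0, i.e. a z^2 + b z + c = 0 with a = 0.121, b = -0.835, c = 1.
Discriminant D = b^2 - 4ac = (-0.835)^2 - 4*(0.121)*1 = 0.697225 - (0.484) = 0.213225.
D >= 0, so the roots are real: z = (-b +/- sqrt(D)) / (2a) = (0.835 +/- 0.461763) / (0.242).
  z_1 = (0.835 + 0.461763) / (0.242) = 5.3585,   |z_1| = 5.3585.
  z_2 = (0.835 - 0.461763) / (0.242) = 1.5423,   |z_2| = 1.5423.
Moduli of all roots: 5.3585, 1.5423.
All moduli strictly greater than 1? Yes.
Verdict: Invertible.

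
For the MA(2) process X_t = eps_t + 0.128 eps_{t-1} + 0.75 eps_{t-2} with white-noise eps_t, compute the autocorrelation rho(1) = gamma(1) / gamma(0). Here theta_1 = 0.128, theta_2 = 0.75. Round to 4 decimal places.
\rho(1) = 0.1419

For an MA(q) process with theta_0 = 1, the autocovariance is
  gamma(k) = sigma^2 * sum_{i=0..q-k} theta_i * theta_{i+k},
and rho(k) = gamma(k) / gamma(0). Sigma^2 cancels.
  numerator   = (1)*(0.128) + (0.128)*(0.75) = 0.224.
  denominator = (1)^2 + (0.128)^2 + (0.75)^2 = 1.578884.
  rho(1) = 0.224 / 1.578884 = 0.1419.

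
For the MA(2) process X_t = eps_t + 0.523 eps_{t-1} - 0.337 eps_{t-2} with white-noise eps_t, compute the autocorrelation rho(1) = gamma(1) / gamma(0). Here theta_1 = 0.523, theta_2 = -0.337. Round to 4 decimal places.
\rho(1) = 0.2500

For an MA(q) process with theta_0 = 1, the autocovariance is
  gamma(k) = sigma^2 * sum_{i=0..q-k} theta_i * theta_{i+k},
and rho(k) = gamma(k) / gamma(0). Sigma^2 cancels.
  numerator   = (1)*(0.523) + (0.523)*(-0.337) = 0.346749.
  denominator = (1)^2 + (0.523)^2 + (-0.337)^2 = 1.387098.
  rho(1) = 0.346749 / 1.387098 = 0.2500.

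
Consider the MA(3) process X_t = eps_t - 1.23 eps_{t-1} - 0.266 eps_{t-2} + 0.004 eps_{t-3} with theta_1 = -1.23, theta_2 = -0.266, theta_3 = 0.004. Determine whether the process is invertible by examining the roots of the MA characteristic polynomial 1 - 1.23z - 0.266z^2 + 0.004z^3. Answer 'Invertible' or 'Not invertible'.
\text{Not invertible}

The MA(q) characteristic polynomial is P(z) = 1 - 1.23z - 0.266z^2 + 0.004z^3.
Invertibility requires all roots to lie outside the unit circle, i.e. |z| > 1 for every root.
Degree 3: look for a simple real root z0 first, then factor out (1 - z/z0) and solve the remaining quadratic.
Testing z0 = -5: P(-5) = 1 + (-1.23)(-5) + (-0.266)(-5)^2 + (0.004)(-5)^3
  = 1 + (6.15) + (-6.65) + (-0.5) = 0.  So z_0 = -5 is a root, |z_0| = 5.
Divide out the factor (1 + 0.2 z) = (1 - z/z0) (since 1/z0 = -0.2):
  P(z) = (1 + 0.2 z)(1 + (-1.43) z + (0.02) z^2)
  [check: z-coef -1.43 - (-0.2) = -1.23; z^2-coef 0.02 - (-0.2)(-1.43) = -0.266; z^3-coef -(-0.2)(0.02) = 0.004.]
Remaining roots from the quadratic factor 1 + (-1.43) z + (0.02) z^2:
  Set 1 + (-1.43) z + (0.02) z^2 = 0, i.e. a z^2 + b z + c = 0 with a = 0.02, b = -1.43, c = 1.
  Discriminant D = b^2 - 4ac = (-1.43)^2 - 4*(0.02)*1 = 2.0449 - (0.08) = 1.9649.
  D >= 0, so the roots are real: z = (-b +/- sqrt(D)) / (2a) = (1.43 +/- 1.401749) / (0.04).
    z_1 = (1.43 + 1.401749) / (0.04) = 70.7937,   |z_1| = 70.7937.
    z_2 = (1.43 - 1.401749) / (0.04) = 0.7063,   |z_2| = 0.7063.
Moduli of all roots: 5.0000, 70.7937, 0.7063.
All moduli strictly greater than 1? No.
Verdict: Not invertible.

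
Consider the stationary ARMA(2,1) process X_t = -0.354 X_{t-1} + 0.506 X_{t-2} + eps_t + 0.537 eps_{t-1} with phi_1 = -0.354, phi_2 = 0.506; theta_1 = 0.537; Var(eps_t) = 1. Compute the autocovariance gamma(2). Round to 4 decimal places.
\gamma(2) = 0.7040

Multiply the model equation by X_{t-k} and take expectations. With theta_0 = psi_0 = 1 and psi_j the MA(infinity) weights, this gives
  gamma(k) - sum_i phi_i gamma(k-i) = c_k,
  c_k = sigma^2 * sum_{j=k..q} theta_j psi_{j-k}   (c_k = 0 for k > q),
using gamma(-m) = gamma(m).
psi-weights needed (psi_j = theta_j + sum_i phi_i psi_{j-i}):
  psi_1 = theta_1 + phi_1 = 0.537 + (-0.354) = 0.183
Right-hand sides:
  c_0 = sigma^2 (1 + theta_1 psi_1) = 1 * (1 + (0.537)(0.183)) = 1 * 1.098271 = 1.098271
  c_1 = sigma^2 theta_1 = 1 * (0.537) = 0.537
  c_2 = 0
Equations for k = 0, 1, 2 (AR order 2, c_2 = 0):
  (E0) gamma(0) = phi_1 gamma(1) + phi_2 gamma(2) + c_0
  (E1) gamma(1) = phi_1 gamma(0) + phi_2 gamma(1) + c_1
  (E2) gamma(2) = phi_1 gamma(1) + phi_2 gamma(0)
From (E1): gamma(1) = A gamma(0) + B with
  A = phi_1 / (1 - phi_2) = -0.354 / 0.494 = -0.716599,   B = c_1 / (1 - phi_2) = 0.537 / 0.494 = 1.087045.
Insert (E2) into (E0): gamma(0) (1 - phi_2^2) = phi_1 (1 + phi_2) gamma(1) + c_0.
  phi_1 (1 + phi_2) = (-0.354)(1.506) = -0.533124,   1 - phi_2^2 = 0.743964.
Replace gamma(1) by A gamma(0) + B and collect gamma(0):
  gamma(0) [0.743964 - (-0.533124)(-0.716599)] = (-0.533124)(1.087045) + 1.098271
  gamma(0) * 0.361928 = 0.518741
  gamma(0) = 0.518741 / 0.361928 = 1.433273.
  gamma(1) = A gamma(0) + B = (-0.716599)(1.433273) + (1.087045) = 0.059962.
  gamma(2) = phi_1 gamma(1) + phi_2 gamma(0) = (-0.354)(0.059962) + (0.506)(1.433273) = 0.70401.
Therefore gamma(2) = 0.7040 (to 4 decimal places).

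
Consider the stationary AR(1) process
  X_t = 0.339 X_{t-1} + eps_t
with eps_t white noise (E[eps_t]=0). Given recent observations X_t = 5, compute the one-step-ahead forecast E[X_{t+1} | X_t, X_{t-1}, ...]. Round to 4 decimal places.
E[X_{t+1} \mid \mathcal F_t] = 1.6950

For an AR(p) model X_t = c + sum_i phi_i X_{t-i} + eps_t, the
one-step-ahead conditional mean is
  E[X_{t+1} | X_t, ...] = c + sum_i phi_i X_{t+1-i}.
Substitute known values:
  E[X_{t+1} | ...] = (0.339) * (5)
                   = 1.6950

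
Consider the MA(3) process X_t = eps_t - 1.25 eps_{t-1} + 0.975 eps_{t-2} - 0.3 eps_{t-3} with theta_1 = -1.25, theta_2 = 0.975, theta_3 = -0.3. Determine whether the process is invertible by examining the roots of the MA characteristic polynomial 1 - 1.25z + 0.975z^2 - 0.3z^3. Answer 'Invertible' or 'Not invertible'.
\text{Invertible}

The MA(q) characteristic polynomial is P(z) = 1 - 1.25z + 0.975z^2 - 0.3z^3.
Invertibility requires all roots to lie outside the unit circle, i.e. |z| > 1 for every root.
Degree 3: look for a simple real root z0 first, then factor out (1 - z/z0) and solve the remaining quadratic.
Testing z0 = 2: P(2) = 1 + (-1.25)(2) + (0.975)(2)^2 + (-0.3)(2)^3
  = 1 + (-2.5) + (3.9) + (-2.4) = 0.  So z_0 = 2 is a root, |z_0| = 2.
Divide out the factor (1 - 0.5 z) = (1 - z/z0) (since 1/z0 = 0.5):
  P(z) = (1 - 0.5 z)(1 + (-0.75) z + (0.6) z^2)
  [check: z-coef -0.75 - (0.5) = -1.25; z^2-coef 0.6 - (0.5)(-0.75) = 0.975; z^3-coef -(0.5)(0.6) = -0.3.]
Remaining roots from the quadratic factor 1 + (-0.75) z + (0.6) z^2:
  Set 1 + (-0.75) z + (0.6) z^2 = 0, i.e. a z^2 + b z + c = 0 with a = 0.6, b = -0.75, c = 1.
  Discriminant D = b^2 - 4ac = (-0.75)^2 - 4*(0.6)*1 = 0.5625 - (2.4) = -1.8375.
  D < 0, so the roots are the complex-conjugate pair z = (-b +/- i sqrt(-D)) / (2a) = 0.625 +/- 1.1296i.
  For a conjugate pair |z|^2 = z * conj(z) = (product of roots) = c/a = 1/(0.6) = 1.666667, so |z| = sqrt(1.666667) = 1.291 for both roots.
Moduli of all roots: 2.0000, 1.2910, 1.2910.
All moduli strictly greater than 1? Yes.
Verdict: Invertible.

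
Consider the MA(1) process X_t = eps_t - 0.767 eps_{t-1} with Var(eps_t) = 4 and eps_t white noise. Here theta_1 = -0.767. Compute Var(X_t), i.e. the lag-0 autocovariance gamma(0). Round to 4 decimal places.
\gamma(0) = 6.3532

For an MA(q) process X_t = eps_t + sum_i theta_i eps_{t-i} with
Var(eps_t) = sigma^2, the variance is
  gamma(0) = sigma^2 * (1 + sum_i theta_i^2).
  sum_i theta_i^2 = (-0.767)^2 = 0.588289.
  gamma(0) = 4 * (1 + 0.588289) = 4 * 1.588289 = 6.353156, which rounds to 6.3532.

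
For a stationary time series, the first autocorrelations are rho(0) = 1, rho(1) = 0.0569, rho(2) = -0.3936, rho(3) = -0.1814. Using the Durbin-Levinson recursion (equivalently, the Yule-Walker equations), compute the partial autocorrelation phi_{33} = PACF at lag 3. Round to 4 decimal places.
\phi_{33} = -0.1519

The PACF at lag k is phi_{kk}, the last component of the solution
to the Yule-Walker system G_k phi = r_k where
  (G_k)_{ij} = rho(|i - j|), (r_k)_i = rho(i), i,j = 1..k.
Equivalently, Durbin-Levinson gives phi_{kk} iteratively:
  phi_{11} = rho(1)
  phi_{kk} = [rho(k) - sum_{j=1..k-1} phi_{k-1,j} rho(k-j)]
            / [1 - sum_{j=1..k-1} phi_{k-1,j} rho(j)],
  phi_{k,j} = phi_{k-1,j} - phi_{kk} phi_{k-1,k-j},  j = 1..k-1.
Step k = 1:
  phi_11 = rho(1) = 0.0569.
Step k = 2:
  phi_22 = [rho(2) - phi_11 rho(1)] / [1 - phi_11 rho(1)] = [-0.3936 - (0.0569)(0.0569)] / [1 - (0.0569)(0.0569)]
         = -0.39683761 / 0.99676239 = -0.398127.
  Update: phi_21 = phi_11 - phi_22 phi_11 = 0.0569 - (-0.398127)(0.0569) = 0.079553.
Step k = 3:
  phi_33 = [rho(3) - phi_21 rho(2) - phi_22 rho(1)] / [1 - phi_21 rho(1) - phi_22 rho(2)]
    numerator   = -0.1814 - (0.079553)(-0.3936) - (-0.398127)(0.0569) = -0.12743438
    denominator = 1 - (0.079553)(0.0569) - (-0.398127)(-0.3936) = 0.83877079
  phi_33 = -0.12743438 / 0.83877079 = -0.1519.
Therefore phi_{33} = -0.1519.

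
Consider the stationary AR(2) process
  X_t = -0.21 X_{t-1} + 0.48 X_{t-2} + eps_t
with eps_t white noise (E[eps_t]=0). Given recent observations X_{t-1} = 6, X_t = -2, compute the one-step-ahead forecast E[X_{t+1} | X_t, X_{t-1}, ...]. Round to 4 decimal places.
E[X_{t+1} \mid \mathcal F_t] = 3.3000

For an AR(p) model X_t = c + sum_i phi_i X_{t-i} + eps_t, the
one-step-ahead conditional mean is
  E[X_{t+1} | X_t, ...] = c + sum_i phi_i X_{t+1-i}.
Substitute known values:
  E[X_{t+1} | ...] = (-0.21) * (-2) + (0.48) * (6)
                   = 3.3000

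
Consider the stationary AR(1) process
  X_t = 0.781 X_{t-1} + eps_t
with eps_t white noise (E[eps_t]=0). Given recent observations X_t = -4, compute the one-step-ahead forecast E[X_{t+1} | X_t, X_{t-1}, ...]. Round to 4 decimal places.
E[X_{t+1} \mid \mathcal F_t] = -3.1240

For an AR(p) model X_t = c + sum_i phi_i X_{t-i} + eps_t, the
one-step-ahead conditional mean is
  E[X_{t+1} | X_t, ...] = c + sum_i phi_i X_{t+1-i}.
Substitute known values:
  E[X_{t+1} | ...] = (0.781) * (-4)
                   = -3.1240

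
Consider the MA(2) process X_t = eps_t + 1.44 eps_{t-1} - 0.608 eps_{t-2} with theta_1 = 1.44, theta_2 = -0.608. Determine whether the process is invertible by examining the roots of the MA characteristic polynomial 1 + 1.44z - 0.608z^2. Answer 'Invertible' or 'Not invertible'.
\text{Not invertible}

The MA(q) characteristic polynomial is P(z) = 1 + 1.44z - 0.608z^2.
Invertibility requires all roots to lie outside the unit circle, i.e. |z| > 1 for every root.
Set 1 + (1.44) z + (-0.608) z^2 = 0, i.e. a z^2 + b z + c = 0 with a = -0.608, b = 1.44, c = 1.
Discriminant D = b^2 - 4ac = (1.44)^2 - 4*(-0.608)*1 = 2.0736 - (-2.432) = 4.5056.
D >= 0, so the roots are real: z = (-b +/- sqrt(D)) / (2a) = (-1.44 +/- 2.12264) / (-1.216).
  z_1 = (-1.44 + 2.12264) / (-1.216) = -0.5614,   |z_1| = 0.5614.
  z_2 = (-1.44 - 2.12264) / (-1.216) = 2.9298,   |z_2| = 2.9298.
Moduli of all roots: 0.5614, 2.9298.
All moduli strictly greater than 1? No.
Verdict: Not invertible.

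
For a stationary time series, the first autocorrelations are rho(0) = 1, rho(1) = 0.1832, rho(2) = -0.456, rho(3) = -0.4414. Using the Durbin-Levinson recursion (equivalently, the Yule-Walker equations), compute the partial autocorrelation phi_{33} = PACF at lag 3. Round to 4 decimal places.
\phi_{33} = -0.3100

The PACF at lag k is phi_{kk}, the last component of the solution
to the Yule-Walker system G_k phi = r_k where
  (G_k)_{ij} = rho(|i - j|), (r_k)_i = rho(i), i,j = 1..k.
Equivalently, Durbin-Levinson gives phi_{kk} iteratively:
  phi_{11} = rho(1)
  phi_{kk} = [rho(k) - sum_{j=1..k-1} phi_{k-1,j} rho(k-j)]
            / [1 - sum_{j=1..k-1} phi_{k-1,j} rho(j)],
  phi_{k,j} = phi_{k-1,j} - phi_{kk} phi_{k-1,k-j},  j = 1..k-1.
Step k = 1:
  phi_11 = rho(1) = 0.1832.
Step k = 2:
  phi_22 = [rho(2) - phi_11 rho(1)] / [1 - phi_11 rho(1)] = [-0.456 - (0.1832)(0.1832)] / [1 - (0.1832)(0.1832)]
         = -0.48956224 / 0.96643776 = -0.506564.
  Update: phi_21 = phi_11 - phi_22 phi_11 = 0.1832 - (-0.506564)(0.1832) = 0.276002.
Step k = 3:
  phi_33 = [rho(3) - phi_21 rho(2) - phi_22 rho(1)] / [1 - phi_21 rho(1) - phi_22 rho(2)]
    numerator   = -0.4414 - (0.276002)(-0.456) - (-0.506564)(0.1832) = -0.22274042
    denominator = 1 - (0.276002)(0.1832) - (-0.506564)(-0.456) = 0.71844332
  phi_33 = -0.22274042 / 0.71844332 = -0.31.
Therefore phi_{33} = -0.3100.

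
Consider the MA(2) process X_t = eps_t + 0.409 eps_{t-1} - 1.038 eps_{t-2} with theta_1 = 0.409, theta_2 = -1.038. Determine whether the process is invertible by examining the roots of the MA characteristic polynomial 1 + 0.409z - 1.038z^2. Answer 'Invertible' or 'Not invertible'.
\text{Not invertible}

The MA(q) characteristic polynomial is P(z) = 1 + 0.409z - 1.038z^2.
Invertibility requires all roots to lie outside the unit circle, i.e. |z| > 1 for every root.
Set 1 + (0.409) z + (-1.038) z^2 = 0, i.e. a z^2 + b z + c = 0 with a = -1.038, b = 0.409, c = 1.
Discriminant D = b^2 - 4ac = (0.409)^2 - 4*(-1.038)*1 = 0.167281 - (-4.152) = 4.319281.
D >= 0, so the roots are real: z = (-b +/- sqrt(D)) / (2a) = (-0.409 +/- 2.078288) / (-2.076).
  z_1 = (-0.409 + 2.078288) / (-2.076) = -0.8041,   |z_1| = 0.8041.
  z_2 = (-0.409 - 2.078288) / (-2.076) = 1.1981,   |z_2| = 1.1981.
Moduli of all roots: 0.8041, 1.1981.
All moduli strictly greater than 1? No.
Verdict: Not invertible.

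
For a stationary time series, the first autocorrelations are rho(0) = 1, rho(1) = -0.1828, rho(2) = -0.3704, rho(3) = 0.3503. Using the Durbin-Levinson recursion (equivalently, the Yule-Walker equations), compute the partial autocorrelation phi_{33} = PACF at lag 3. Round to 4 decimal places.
\phi_{33} = 0.2230

The PACF at lag k is phi_{kk}, the last component of the solution
to the Yule-Walker system G_k phi = r_k where
  (G_k)_{ij} = rho(|i - j|), (r_k)_i = rho(i), i,j = 1..k.
Equivalently, Durbin-Levinson gives phi_{kk} iteratively:
  phi_{11} = rho(1)
  phi_{kk} = [rho(k) - sum_{j=1..k-1} phi_{k-1,j} rho(k-j)]
            / [1 - sum_{j=1..k-1} phi_{k-1,j} rho(j)],
  phi_{k,j} = phi_{k-1,j} - phi_{kk} phi_{k-1,k-j},  j = 1..k-1.
Step k = 1:
  phi_11 = rho(1) = -0.1828.
Step k = 2:
  phi_22 = [rho(2) - phi_11 rho(1)] / [1 - phi_11 rho(1)] = [-0.3704 - (-0.1828)(-0.1828)] / [1 - (-0.1828)(-0.1828)]
         = -0.40381584 / 0.96658416 = -0.417776.
  Update: phi_21 = phi_11 - phi_22 phi_11 = -0.1828 - (-0.417776)(-0.1828) = -0.259169.
Step k = 3:
  phi_33 = [rho(3) - phi_21 rho(2) - phi_22 rho(1)] / [1 - phi_21 rho(1) - phi_22 rho(2)]
    numerator   = 0.3503 - (-0.259169)(-0.3704) - (-0.417776)(-0.1828) = 0.17793414
    denominator = 1 - (-0.259169)(-0.1828) - (-0.417776)(-0.3704) = 0.79787952
  phi_33 = 0.17793414 / 0.79787952 = 0.223.
Therefore phi_{33} = 0.2230.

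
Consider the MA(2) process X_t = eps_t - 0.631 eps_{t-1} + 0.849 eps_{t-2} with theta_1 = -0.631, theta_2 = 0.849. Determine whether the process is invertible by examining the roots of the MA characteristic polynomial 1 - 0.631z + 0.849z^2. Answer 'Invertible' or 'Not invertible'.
\text{Invertible}

The MA(q) characteristic polynomial is P(z) = 1 - 0.631z + 0.849z^2.
Invertibility requires all roots to lie outside the unit circle, i.e. |z| > 1 for every root.
Set 1 + (-0.631) z + (0.849) z^2 = 0, i.e. a z^2 + b z + c = 0 with a = 0.849, b = -0.631, c = 1.
Discriminant D = b^2 - 4ac = (-0.631)^2 - 4*(0.849)*1 = 0.398161 - (3.396) = -2.997839.
D < 0, so the roots are the complex-conjugate pair z = (-b +/- i sqrt(-D)) / (2a) = 0.3716 +/- 1.0197i.
For a conjugate pair |z|^2 = z * conj(z) = (product of roots) = c/a = 1/(0.849) = 1.177856, so |z| = sqrt(1.177856) = 1.0853 for both roots.
Moduli of all roots: 1.0853, 1.0853.
All moduli strictly greater than 1? Yes.
Verdict: Invertible.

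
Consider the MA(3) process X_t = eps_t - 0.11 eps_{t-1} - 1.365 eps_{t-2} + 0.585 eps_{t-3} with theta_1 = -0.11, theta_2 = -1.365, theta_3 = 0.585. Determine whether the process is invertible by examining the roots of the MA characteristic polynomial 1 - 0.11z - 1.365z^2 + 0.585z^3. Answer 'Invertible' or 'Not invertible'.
\text{Not invertible}

The MA(q) characteristic polynomial is P(z) = 1 - 0.11z - 1.365z^2 + 0.585z^3.
Invertibility requires all roots to lie outside the unit circle, i.e. |z| > 1 for every root.
Degree 3: look for a simple real root z0 first, then factor out (1 - z/z0) and solve the remaining quadratic.
Testing z0 = 2: P(2) = 1 + (-0.11)(2) + (-1.365)(2)^2 + (0.585)(2)^3
  = 1 + (-0.22) + (-5.46) + (4.68) = 0.  So z_0 = 2 is a root, |z_0| = 2.
Divide out the factor (1 - 0.5 z) = (1 - z/z0) (since 1/z0 = 0.5):
  P(z) = (1 - 0.5 z)(1 + (0.39) z + (-1.17) z^2)
  [check: z-coef 0.39 - (0.5) = -0.11; z^2-coef -1.17 - (0.5)(0.39) = -1.365; z^3-coef -(0.5)(-1.17) = 0.585.]
Remaining roots from the quadratic factor 1 + (0.39) z + (-1.17) z^2:
  Set 1 + (0.39) z + (-1.17) z^2 = 0, i.e. a z^2 + b z + c = 0 with a = -1.17, b = 0.39, c = 1.
  Discriminant D = b^2 - 4ac = (0.39)^2 - 4*(-1.17)*1 = 0.1521 - (-4.68) = 4.8321.
  D >= 0, so the roots are real: z = (-b +/- sqrt(D)) / (2a) = (-0.39 +/- 2.198204) / (-2.34).
    z_1 = (-0.39 + 2.198204) / (-2.34) = -0.7727,   |z_1| = 0.7727.
    z_2 = (-0.39 - 2.198204) / (-2.34) = 1.1061,   |z_2| = 1.1061.
Moduli of all roots: 2.0000, 0.7727, 1.1061.
All moduli strictly greater than 1? No.
Verdict: Not invertible.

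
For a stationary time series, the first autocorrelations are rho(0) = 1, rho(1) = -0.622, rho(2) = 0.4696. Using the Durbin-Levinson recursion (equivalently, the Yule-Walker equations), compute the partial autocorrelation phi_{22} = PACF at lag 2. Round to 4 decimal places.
\phi_{22} = 0.1349

The PACF at lag k is phi_{kk}, the last component of the solution
to the Yule-Walker system G_k phi = r_k where
  (G_k)_{ij} = rho(|i - j|), (r_k)_i = rho(i), i,j = 1..k.
Equivalently, Durbin-Levinson gives phi_{kk} iteratively:
  phi_{11} = rho(1)
  phi_{kk} = [rho(k) - sum_{j=1..k-1} phi_{k-1,j} rho(k-j)]
            / [1 - sum_{j=1..k-1} phi_{k-1,j} rho(j)],
  phi_{k,j} = phi_{k-1,j} - phi_{kk} phi_{k-1,k-j},  j = 1..k-1.
Step k = 1:
  phi_11 = rho(1) = -0.622.
Step k = 2:
  phi_22 = [rho(2) - phi_11 rho(1)] / [1 - phi_11 rho(1)] = [0.4696 - (-0.622)(-0.622)] / [1 - (-0.622)(-0.622)]
         = 0.082716 / 0.613116 = 0.1349.
Therefore phi_{22} = 0.1349.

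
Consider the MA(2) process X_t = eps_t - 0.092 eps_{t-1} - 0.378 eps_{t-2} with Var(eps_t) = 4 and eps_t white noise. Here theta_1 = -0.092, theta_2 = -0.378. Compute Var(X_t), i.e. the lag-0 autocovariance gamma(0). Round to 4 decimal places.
\gamma(0) = 4.6054

For an MA(q) process X_t = eps_t + sum_i theta_i eps_{t-i} with
Var(eps_t) = sigma^2, the variance is
  gamma(0) = sigma^2 * (1 + sum_i theta_i^2).
  sum_i theta_i^2 = (-0.092)^2 + (-0.378)^2 = 0.008464 + 0.142884 = 0.151348.
  gamma(0) = 4 * (1 + 0.151348) = 4 * 1.151348 = 4.605392, which rounds to 4.6054.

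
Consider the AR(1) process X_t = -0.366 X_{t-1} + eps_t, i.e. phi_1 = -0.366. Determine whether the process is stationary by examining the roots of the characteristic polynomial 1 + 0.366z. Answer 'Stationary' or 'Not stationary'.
\text{Stationary}

The AR(p) characteristic polynomial is P(z) = 1 + 0.366z.
Stationarity requires all roots to lie outside the unit circle, i.e. |z| > 1 for every root.
This is linear in z: 1 + (0.366) z = 0  =>  z = -1/(0.366) = -2.73224,  |z| = 2.73224.
Moduli of all roots: 2.7322.
All moduli strictly greater than 1? Yes.
Verdict: Stationary.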